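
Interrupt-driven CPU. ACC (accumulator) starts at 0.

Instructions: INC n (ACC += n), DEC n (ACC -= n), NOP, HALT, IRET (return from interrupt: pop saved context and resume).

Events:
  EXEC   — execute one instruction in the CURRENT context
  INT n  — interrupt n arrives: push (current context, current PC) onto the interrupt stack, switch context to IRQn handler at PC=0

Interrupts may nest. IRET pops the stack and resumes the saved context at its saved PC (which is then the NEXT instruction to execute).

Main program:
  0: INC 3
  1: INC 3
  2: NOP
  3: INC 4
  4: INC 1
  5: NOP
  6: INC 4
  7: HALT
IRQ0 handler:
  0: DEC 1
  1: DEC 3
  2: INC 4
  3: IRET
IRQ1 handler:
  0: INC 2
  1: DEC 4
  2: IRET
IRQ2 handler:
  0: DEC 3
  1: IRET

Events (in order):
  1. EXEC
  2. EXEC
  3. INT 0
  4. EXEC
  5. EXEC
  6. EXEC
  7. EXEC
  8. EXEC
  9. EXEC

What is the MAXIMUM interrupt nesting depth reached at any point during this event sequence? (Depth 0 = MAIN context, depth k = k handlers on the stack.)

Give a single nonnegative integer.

Event 1 (EXEC): [MAIN] PC=0: INC 3 -> ACC=3 [depth=0]
Event 2 (EXEC): [MAIN] PC=1: INC 3 -> ACC=6 [depth=0]
Event 3 (INT 0): INT 0 arrives: push (MAIN, PC=2), enter IRQ0 at PC=0 (depth now 1) [depth=1]
Event 4 (EXEC): [IRQ0] PC=0: DEC 1 -> ACC=5 [depth=1]
Event 5 (EXEC): [IRQ0] PC=1: DEC 3 -> ACC=2 [depth=1]
Event 6 (EXEC): [IRQ0] PC=2: INC 4 -> ACC=6 [depth=1]
Event 7 (EXEC): [IRQ0] PC=3: IRET -> resume MAIN at PC=2 (depth now 0) [depth=0]
Event 8 (EXEC): [MAIN] PC=2: NOP [depth=0]
Event 9 (EXEC): [MAIN] PC=3: INC 4 -> ACC=10 [depth=0]
Max depth observed: 1

Answer: 1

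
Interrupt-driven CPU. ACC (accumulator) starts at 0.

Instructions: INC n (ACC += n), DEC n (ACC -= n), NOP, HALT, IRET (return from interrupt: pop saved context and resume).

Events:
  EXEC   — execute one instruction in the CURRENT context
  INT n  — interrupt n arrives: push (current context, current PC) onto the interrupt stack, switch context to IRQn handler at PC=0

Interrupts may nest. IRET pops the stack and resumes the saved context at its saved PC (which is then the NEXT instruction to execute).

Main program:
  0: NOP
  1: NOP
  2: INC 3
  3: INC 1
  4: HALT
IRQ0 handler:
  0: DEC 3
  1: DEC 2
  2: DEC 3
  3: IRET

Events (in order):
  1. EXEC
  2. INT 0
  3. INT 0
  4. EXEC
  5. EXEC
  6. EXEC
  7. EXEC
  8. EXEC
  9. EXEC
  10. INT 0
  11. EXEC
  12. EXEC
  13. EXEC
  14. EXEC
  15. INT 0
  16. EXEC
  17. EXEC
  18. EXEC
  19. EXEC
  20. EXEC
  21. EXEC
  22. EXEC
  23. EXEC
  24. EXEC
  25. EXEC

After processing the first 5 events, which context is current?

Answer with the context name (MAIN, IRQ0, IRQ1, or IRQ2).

Answer: IRQ0

Derivation:
Event 1 (EXEC): [MAIN] PC=0: NOP
Event 2 (INT 0): INT 0 arrives: push (MAIN, PC=1), enter IRQ0 at PC=0 (depth now 1)
Event 3 (INT 0): INT 0 arrives: push (IRQ0, PC=0), enter IRQ0 at PC=0 (depth now 2)
Event 4 (EXEC): [IRQ0] PC=0: DEC 3 -> ACC=-3
Event 5 (EXEC): [IRQ0] PC=1: DEC 2 -> ACC=-5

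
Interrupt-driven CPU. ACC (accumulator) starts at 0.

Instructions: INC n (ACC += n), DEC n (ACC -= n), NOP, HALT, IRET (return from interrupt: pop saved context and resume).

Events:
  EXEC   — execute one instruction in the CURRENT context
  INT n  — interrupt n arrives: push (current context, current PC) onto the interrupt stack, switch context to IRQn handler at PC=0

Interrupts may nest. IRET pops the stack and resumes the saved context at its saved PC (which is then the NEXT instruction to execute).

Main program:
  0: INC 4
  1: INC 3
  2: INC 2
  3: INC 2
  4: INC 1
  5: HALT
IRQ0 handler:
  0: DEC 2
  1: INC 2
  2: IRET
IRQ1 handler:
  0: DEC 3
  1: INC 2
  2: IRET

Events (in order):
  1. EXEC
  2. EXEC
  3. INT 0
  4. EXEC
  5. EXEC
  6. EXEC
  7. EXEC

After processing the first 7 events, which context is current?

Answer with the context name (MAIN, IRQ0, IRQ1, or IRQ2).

Event 1 (EXEC): [MAIN] PC=0: INC 4 -> ACC=4
Event 2 (EXEC): [MAIN] PC=1: INC 3 -> ACC=7
Event 3 (INT 0): INT 0 arrives: push (MAIN, PC=2), enter IRQ0 at PC=0 (depth now 1)
Event 4 (EXEC): [IRQ0] PC=0: DEC 2 -> ACC=5
Event 5 (EXEC): [IRQ0] PC=1: INC 2 -> ACC=7
Event 6 (EXEC): [IRQ0] PC=2: IRET -> resume MAIN at PC=2 (depth now 0)
Event 7 (EXEC): [MAIN] PC=2: INC 2 -> ACC=9

Answer: MAIN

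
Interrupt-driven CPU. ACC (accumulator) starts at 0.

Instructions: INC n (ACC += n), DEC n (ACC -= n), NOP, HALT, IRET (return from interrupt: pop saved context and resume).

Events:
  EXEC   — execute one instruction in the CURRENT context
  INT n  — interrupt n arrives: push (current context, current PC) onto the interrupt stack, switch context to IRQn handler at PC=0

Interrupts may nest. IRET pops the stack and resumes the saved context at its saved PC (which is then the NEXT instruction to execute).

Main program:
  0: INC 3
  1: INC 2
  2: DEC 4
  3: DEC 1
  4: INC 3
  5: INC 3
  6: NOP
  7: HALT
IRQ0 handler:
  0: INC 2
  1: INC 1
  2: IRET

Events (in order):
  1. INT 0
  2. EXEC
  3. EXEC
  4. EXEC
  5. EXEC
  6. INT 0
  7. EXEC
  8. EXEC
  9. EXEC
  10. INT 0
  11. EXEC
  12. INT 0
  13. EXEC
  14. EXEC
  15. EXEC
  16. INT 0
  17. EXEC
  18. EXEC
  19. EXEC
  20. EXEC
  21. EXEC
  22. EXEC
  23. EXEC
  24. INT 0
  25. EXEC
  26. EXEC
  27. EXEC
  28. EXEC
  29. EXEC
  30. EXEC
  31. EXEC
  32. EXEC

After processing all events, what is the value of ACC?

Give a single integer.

Event 1 (INT 0): INT 0 arrives: push (MAIN, PC=0), enter IRQ0 at PC=0 (depth now 1)
Event 2 (EXEC): [IRQ0] PC=0: INC 2 -> ACC=2
Event 3 (EXEC): [IRQ0] PC=1: INC 1 -> ACC=3
Event 4 (EXEC): [IRQ0] PC=2: IRET -> resume MAIN at PC=0 (depth now 0)
Event 5 (EXEC): [MAIN] PC=0: INC 3 -> ACC=6
Event 6 (INT 0): INT 0 arrives: push (MAIN, PC=1), enter IRQ0 at PC=0 (depth now 1)
Event 7 (EXEC): [IRQ0] PC=0: INC 2 -> ACC=8
Event 8 (EXEC): [IRQ0] PC=1: INC 1 -> ACC=9
Event 9 (EXEC): [IRQ0] PC=2: IRET -> resume MAIN at PC=1 (depth now 0)
Event 10 (INT 0): INT 0 arrives: push (MAIN, PC=1), enter IRQ0 at PC=0 (depth now 1)
Event 11 (EXEC): [IRQ0] PC=0: INC 2 -> ACC=11
Event 12 (INT 0): INT 0 arrives: push (IRQ0, PC=1), enter IRQ0 at PC=0 (depth now 2)
Event 13 (EXEC): [IRQ0] PC=0: INC 2 -> ACC=13
Event 14 (EXEC): [IRQ0] PC=1: INC 1 -> ACC=14
Event 15 (EXEC): [IRQ0] PC=2: IRET -> resume IRQ0 at PC=1 (depth now 1)
Event 16 (INT 0): INT 0 arrives: push (IRQ0, PC=1), enter IRQ0 at PC=0 (depth now 2)
Event 17 (EXEC): [IRQ0] PC=0: INC 2 -> ACC=16
Event 18 (EXEC): [IRQ0] PC=1: INC 1 -> ACC=17
Event 19 (EXEC): [IRQ0] PC=2: IRET -> resume IRQ0 at PC=1 (depth now 1)
Event 20 (EXEC): [IRQ0] PC=1: INC 1 -> ACC=18
Event 21 (EXEC): [IRQ0] PC=2: IRET -> resume MAIN at PC=1 (depth now 0)
Event 22 (EXEC): [MAIN] PC=1: INC 2 -> ACC=20
Event 23 (EXEC): [MAIN] PC=2: DEC 4 -> ACC=16
Event 24 (INT 0): INT 0 arrives: push (MAIN, PC=3), enter IRQ0 at PC=0 (depth now 1)
Event 25 (EXEC): [IRQ0] PC=0: INC 2 -> ACC=18
Event 26 (EXEC): [IRQ0] PC=1: INC 1 -> ACC=19
Event 27 (EXEC): [IRQ0] PC=2: IRET -> resume MAIN at PC=3 (depth now 0)
Event 28 (EXEC): [MAIN] PC=3: DEC 1 -> ACC=18
Event 29 (EXEC): [MAIN] PC=4: INC 3 -> ACC=21
Event 30 (EXEC): [MAIN] PC=5: INC 3 -> ACC=24
Event 31 (EXEC): [MAIN] PC=6: NOP
Event 32 (EXEC): [MAIN] PC=7: HALT

Answer: 24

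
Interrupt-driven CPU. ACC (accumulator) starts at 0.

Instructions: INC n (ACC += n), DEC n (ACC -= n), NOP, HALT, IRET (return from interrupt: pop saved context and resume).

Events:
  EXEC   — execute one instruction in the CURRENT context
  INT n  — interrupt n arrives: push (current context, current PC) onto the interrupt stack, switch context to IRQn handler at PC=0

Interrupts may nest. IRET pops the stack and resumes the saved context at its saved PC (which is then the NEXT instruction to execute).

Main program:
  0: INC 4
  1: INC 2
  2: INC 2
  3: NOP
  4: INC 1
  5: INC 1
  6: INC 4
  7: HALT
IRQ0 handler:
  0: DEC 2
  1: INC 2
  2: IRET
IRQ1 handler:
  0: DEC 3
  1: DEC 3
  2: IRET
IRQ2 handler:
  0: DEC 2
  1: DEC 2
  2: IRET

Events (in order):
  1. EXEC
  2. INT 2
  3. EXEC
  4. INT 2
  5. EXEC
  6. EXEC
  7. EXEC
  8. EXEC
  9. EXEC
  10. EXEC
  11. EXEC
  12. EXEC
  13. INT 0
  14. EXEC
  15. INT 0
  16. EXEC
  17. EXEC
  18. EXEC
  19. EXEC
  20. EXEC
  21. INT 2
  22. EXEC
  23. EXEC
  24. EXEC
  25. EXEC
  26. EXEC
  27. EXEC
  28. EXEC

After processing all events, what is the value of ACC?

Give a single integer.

Event 1 (EXEC): [MAIN] PC=0: INC 4 -> ACC=4
Event 2 (INT 2): INT 2 arrives: push (MAIN, PC=1), enter IRQ2 at PC=0 (depth now 1)
Event 3 (EXEC): [IRQ2] PC=0: DEC 2 -> ACC=2
Event 4 (INT 2): INT 2 arrives: push (IRQ2, PC=1), enter IRQ2 at PC=0 (depth now 2)
Event 5 (EXEC): [IRQ2] PC=0: DEC 2 -> ACC=0
Event 6 (EXEC): [IRQ2] PC=1: DEC 2 -> ACC=-2
Event 7 (EXEC): [IRQ2] PC=2: IRET -> resume IRQ2 at PC=1 (depth now 1)
Event 8 (EXEC): [IRQ2] PC=1: DEC 2 -> ACC=-4
Event 9 (EXEC): [IRQ2] PC=2: IRET -> resume MAIN at PC=1 (depth now 0)
Event 10 (EXEC): [MAIN] PC=1: INC 2 -> ACC=-2
Event 11 (EXEC): [MAIN] PC=2: INC 2 -> ACC=0
Event 12 (EXEC): [MAIN] PC=3: NOP
Event 13 (INT 0): INT 0 arrives: push (MAIN, PC=4), enter IRQ0 at PC=0 (depth now 1)
Event 14 (EXEC): [IRQ0] PC=0: DEC 2 -> ACC=-2
Event 15 (INT 0): INT 0 arrives: push (IRQ0, PC=1), enter IRQ0 at PC=0 (depth now 2)
Event 16 (EXEC): [IRQ0] PC=0: DEC 2 -> ACC=-4
Event 17 (EXEC): [IRQ0] PC=1: INC 2 -> ACC=-2
Event 18 (EXEC): [IRQ0] PC=2: IRET -> resume IRQ0 at PC=1 (depth now 1)
Event 19 (EXEC): [IRQ0] PC=1: INC 2 -> ACC=0
Event 20 (EXEC): [IRQ0] PC=2: IRET -> resume MAIN at PC=4 (depth now 0)
Event 21 (INT 2): INT 2 arrives: push (MAIN, PC=4), enter IRQ2 at PC=0 (depth now 1)
Event 22 (EXEC): [IRQ2] PC=0: DEC 2 -> ACC=-2
Event 23 (EXEC): [IRQ2] PC=1: DEC 2 -> ACC=-4
Event 24 (EXEC): [IRQ2] PC=2: IRET -> resume MAIN at PC=4 (depth now 0)
Event 25 (EXEC): [MAIN] PC=4: INC 1 -> ACC=-3
Event 26 (EXEC): [MAIN] PC=5: INC 1 -> ACC=-2
Event 27 (EXEC): [MAIN] PC=6: INC 4 -> ACC=2
Event 28 (EXEC): [MAIN] PC=7: HALT

Answer: 2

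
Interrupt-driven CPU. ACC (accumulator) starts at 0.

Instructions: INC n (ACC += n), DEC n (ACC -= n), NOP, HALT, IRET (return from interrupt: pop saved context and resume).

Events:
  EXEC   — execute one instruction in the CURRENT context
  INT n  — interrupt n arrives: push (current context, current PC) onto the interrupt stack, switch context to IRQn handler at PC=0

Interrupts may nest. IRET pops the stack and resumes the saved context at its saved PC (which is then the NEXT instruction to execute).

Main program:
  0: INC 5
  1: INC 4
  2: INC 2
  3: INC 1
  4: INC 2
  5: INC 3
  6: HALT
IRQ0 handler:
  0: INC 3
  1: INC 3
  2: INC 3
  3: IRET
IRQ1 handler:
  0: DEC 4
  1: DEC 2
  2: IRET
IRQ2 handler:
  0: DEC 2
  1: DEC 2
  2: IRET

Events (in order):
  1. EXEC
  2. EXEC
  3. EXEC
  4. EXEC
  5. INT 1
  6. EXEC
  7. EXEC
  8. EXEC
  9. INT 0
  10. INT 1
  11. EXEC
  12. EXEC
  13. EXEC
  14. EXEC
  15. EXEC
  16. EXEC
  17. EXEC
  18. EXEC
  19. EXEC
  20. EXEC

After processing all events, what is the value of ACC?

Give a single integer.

Answer: 14

Derivation:
Event 1 (EXEC): [MAIN] PC=0: INC 5 -> ACC=5
Event 2 (EXEC): [MAIN] PC=1: INC 4 -> ACC=9
Event 3 (EXEC): [MAIN] PC=2: INC 2 -> ACC=11
Event 4 (EXEC): [MAIN] PC=3: INC 1 -> ACC=12
Event 5 (INT 1): INT 1 arrives: push (MAIN, PC=4), enter IRQ1 at PC=0 (depth now 1)
Event 6 (EXEC): [IRQ1] PC=0: DEC 4 -> ACC=8
Event 7 (EXEC): [IRQ1] PC=1: DEC 2 -> ACC=6
Event 8 (EXEC): [IRQ1] PC=2: IRET -> resume MAIN at PC=4 (depth now 0)
Event 9 (INT 0): INT 0 arrives: push (MAIN, PC=4), enter IRQ0 at PC=0 (depth now 1)
Event 10 (INT 1): INT 1 arrives: push (IRQ0, PC=0), enter IRQ1 at PC=0 (depth now 2)
Event 11 (EXEC): [IRQ1] PC=0: DEC 4 -> ACC=2
Event 12 (EXEC): [IRQ1] PC=1: DEC 2 -> ACC=0
Event 13 (EXEC): [IRQ1] PC=2: IRET -> resume IRQ0 at PC=0 (depth now 1)
Event 14 (EXEC): [IRQ0] PC=0: INC 3 -> ACC=3
Event 15 (EXEC): [IRQ0] PC=1: INC 3 -> ACC=6
Event 16 (EXEC): [IRQ0] PC=2: INC 3 -> ACC=9
Event 17 (EXEC): [IRQ0] PC=3: IRET -> resume MAIN at PC=4 (depth now 0)
Event 18 (EXEC): [MAIN] PC=4: INC 2 -> ACC=11
Event 19 (EXEC): [MAIN] PC=5: INC 3 -> ACC=14
Event 20 (EXEC): [MAIN] PC=6: HALT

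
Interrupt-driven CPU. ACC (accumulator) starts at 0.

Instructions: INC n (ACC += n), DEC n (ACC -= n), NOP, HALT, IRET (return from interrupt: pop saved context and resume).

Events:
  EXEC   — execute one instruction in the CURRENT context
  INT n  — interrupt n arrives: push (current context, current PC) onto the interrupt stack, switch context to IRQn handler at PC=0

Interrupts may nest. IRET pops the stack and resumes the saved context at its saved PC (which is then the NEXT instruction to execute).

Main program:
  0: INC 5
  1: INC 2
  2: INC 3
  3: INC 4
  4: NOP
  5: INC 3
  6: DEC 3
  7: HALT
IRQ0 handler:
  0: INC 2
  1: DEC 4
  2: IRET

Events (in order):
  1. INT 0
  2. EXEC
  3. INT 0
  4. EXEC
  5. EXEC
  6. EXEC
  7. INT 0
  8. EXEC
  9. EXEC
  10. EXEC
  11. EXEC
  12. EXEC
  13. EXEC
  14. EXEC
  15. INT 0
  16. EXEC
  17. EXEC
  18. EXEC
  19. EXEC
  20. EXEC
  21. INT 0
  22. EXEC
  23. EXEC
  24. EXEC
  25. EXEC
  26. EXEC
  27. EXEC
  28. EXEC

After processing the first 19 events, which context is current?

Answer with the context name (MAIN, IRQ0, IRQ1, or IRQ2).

Event 1 (INT 0): INT 0 arrives: push (MAIN, PC=0), enter IRQ0 at PC=0 (depth now 1)
Event 2 (EXEC): [IRQ0] PC=0: INC 2 -> ACC=2
Event 3 (INT 0): INT 0 arrives: push (IRQ0, PC=1), enter IRQ0 at PC=0 (depth now 2)
Event 4 (EXEC): [IRQ0] PC=0: INC 2 -> ACC=4
Event 5 (EXEC): [IRQ0] PC=1: DEC 4 -> ACC=0
Event 6 (EXEC): [IRQ0] PC=2: IRET -> resume IRQ0 at PC=1 (depth now 1)
Event 7 (INT 0): INT 0 arrives: push (IRQ0, PC=1), enter IRQ0 at PC=0 (depth now 2)
Event 8 (EXEC): [IRQ0] PC=0: INC 2 -> ACC=2
Event 9 (EXEC): [IRQ0] PC=1: DEC 4 -> ACC=-2
Event 10 (EXEC): [IRQ0] PC=2: IRET -> resume IRQ0 at PC=1 (depth now 1)
Event 11 (EXEC): [IRQ0] PC=1: DEC 4 -> ACC=-6
Event 12 (EXEC): [IRQ0] PC=2: IRET -> resume MAIN at PC=0 (depth now 0)
Event 13 (EXEC): [MAIN] PC=0: INC 5 -> ACC=-1
Event 14 (EXEC): [MAIN] PC=1: INC 2 -> ACC=1
Event 15 (INT 0): INT 0 arrives: push (MAIN, PC=2), enter IRQ0 at PC=0 (depth now 1)
Event 16 (EXEC): [IRQ0] PC=0: INC 2 -> ACC=3
Event 17 (EXEC): [IRQ0] PC=1: DEC 4 -> ACC=-1
Event 18 (EXEC): [IRQ0] PC=2: IRET -> resume MAIN at PC=2 (depth now 0)
Event 19 (EXEC): [MAIN] PC=2: INC 3 -> ACC=2

Answer: MAIN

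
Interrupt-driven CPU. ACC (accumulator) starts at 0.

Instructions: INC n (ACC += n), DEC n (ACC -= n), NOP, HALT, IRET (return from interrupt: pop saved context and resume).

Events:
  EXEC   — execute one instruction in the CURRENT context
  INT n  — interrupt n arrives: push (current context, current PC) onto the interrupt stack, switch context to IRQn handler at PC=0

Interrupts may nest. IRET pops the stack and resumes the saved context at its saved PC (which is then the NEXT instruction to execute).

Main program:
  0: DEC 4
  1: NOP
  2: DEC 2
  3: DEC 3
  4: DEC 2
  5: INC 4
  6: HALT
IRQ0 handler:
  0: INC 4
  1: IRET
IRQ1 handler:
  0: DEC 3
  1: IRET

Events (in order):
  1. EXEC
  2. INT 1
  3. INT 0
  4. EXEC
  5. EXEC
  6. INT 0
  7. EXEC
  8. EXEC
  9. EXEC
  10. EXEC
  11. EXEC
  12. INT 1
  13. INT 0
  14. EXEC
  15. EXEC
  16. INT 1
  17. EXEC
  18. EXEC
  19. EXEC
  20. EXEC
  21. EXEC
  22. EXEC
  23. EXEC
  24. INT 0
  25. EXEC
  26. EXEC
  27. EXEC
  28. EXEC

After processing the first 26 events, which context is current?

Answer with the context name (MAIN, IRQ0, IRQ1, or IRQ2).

Answer: MAIN

Derivation:
Event 1 (EXEC): [MAIN] PC=0: DEC 4 -> ACC=-4
Event 2 (INT 1): INT 1 arrives: push (MAIN, PC=1), enter IRQ1 at PC=0 (depth now 1)
Event 3 (INT 0): INT 0 arrives: push (IRQ1, PC=0), enter IRQ0 at PC=0 (depth now 2)
Event 4 (EXEC): [IRQ0] PC=0: INC 4 -> ACC=0
Event 5 (EXEC): [IRQ0] PC=1: IRET -> resume IRQ1 at PC=0 (depth now 1)
Event 6 (INT 0): INT 0 arrives: push (IRQ1, PC=0), enter IRQ0 at PC=0 (depth now 2)
Event 7 (EXEC): [IRQ0] PC=0: INC 4 -> ACC=4
Event 8 (EXEC): [IRQ0] PC=1: IRET -> resume IRQ1 at PC=0 (depth now 1)
Event 9 (EXEC): [IRQ1] PC=0: DEC 3 -> ACC=1
Event 10 (EXEC): [IRQ1] PC=1: IRET -> resume MAIN at PC=1 (depth now 0)
Event 11 (EXEC): [MAIN] PC=1: NOP
Event 12 (INT 1): INT 1 arrives: push (MAIN, PC=2), enter IRQ1 at PC=0 (depth now 1)
Event 13 (INT 0): INT 0 arrives: push (IRQ1, PC=0), enter IRQ0 at PC=0 (depth now 2)
Event 14 (EXEC): [IRQ0] PC=0: INC 4 -> ACC=5
Event 15 (EXEC): [IRQ0] PC=1: IRET -> resume IRQ1 at PC=0 (depth now 1)
Event 16 (INT 1): INT 1 arrives: push (IRQ1, PC=0), enter IRQ1 at PC=0 (depth now 2)
Event 17 (EXEC): [IRQ1] PC=0: DEC 3 -> ACC=2
Event 18 (EXEC): [IRQ1] PC=1: IRET -> resume IRQ1 at PC=0 (depth now 1)
Event 19 (EXEC): [IRQ1] PC=0: DEC 3 -> ACC=-1
Event 20 (EXEC): [IRQ1] PC=1: IRET -> resume MAIN at PC=2 (depth now 0)
Event 21 (EXEC): [MAIN] PC=2: DEC 2 -> ACC=-3
Event 22 (EXEC): [MAIN] PC=3: DEC 3 -> ACC=-6
Event 23 (EXEC): [MAIN] PC=4: DEC 2 -> ACC=-8
Event 24 (INT 0): INT 0 arrives: push (MAIN, PC=5), enter IRQ0 at PC=0 (depth now 1)
Event 25 (EXEC): [IRQ0] PC=0: INC 4 -> ACC=-4
Event 26 (EXEC): [IRQ0] PC=1: IRET -> resume MAIN at PC=5 (depth now 0)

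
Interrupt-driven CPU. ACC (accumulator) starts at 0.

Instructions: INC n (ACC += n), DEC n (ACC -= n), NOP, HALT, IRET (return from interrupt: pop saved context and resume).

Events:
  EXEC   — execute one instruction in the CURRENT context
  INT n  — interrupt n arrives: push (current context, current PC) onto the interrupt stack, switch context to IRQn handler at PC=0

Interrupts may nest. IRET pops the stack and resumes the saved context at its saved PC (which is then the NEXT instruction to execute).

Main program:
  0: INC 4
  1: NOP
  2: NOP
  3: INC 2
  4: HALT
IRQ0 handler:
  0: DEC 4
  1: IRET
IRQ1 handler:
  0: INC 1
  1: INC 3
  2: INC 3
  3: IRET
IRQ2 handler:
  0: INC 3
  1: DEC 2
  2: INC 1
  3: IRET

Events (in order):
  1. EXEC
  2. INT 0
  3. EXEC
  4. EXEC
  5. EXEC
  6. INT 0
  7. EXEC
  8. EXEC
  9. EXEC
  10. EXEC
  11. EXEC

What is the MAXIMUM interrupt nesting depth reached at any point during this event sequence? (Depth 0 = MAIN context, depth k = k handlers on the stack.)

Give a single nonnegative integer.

Answer: 1

Derivation:
Event 1 (EXEC): [MAIN] PC=0: INC 4 -> ACC=4 [depth=0]
Event 2 (INT 0): INT 0 arrives: push (MAIN, PC=1), enter IRQ0 at PC=0 (depth now 1) [depth=1]
Event 3 (EXEC): [IRQ0] PC=0: DEC 4 -> ACC=0 [depth=1]
Event 4 (EXEC): [IRQ0] PC=1: IRET -> resume MAIN at PC=1 (depth now 0) [depth=0]
Event 5 (EXEC): [MAIN] PC=1: NOP [depth=0]
Event 6 (INT 0): INT 0 arrives: push (MAIN, PC=2), enter IRQ0 at PC=0 (depth now 1) [depth=1]
Event 7 (EXEC): [IRQ0] PC=0: DEC 4 -> ACC=-4 [depth=1]
Event 8 (EXEC): [IRQ0] PC=1: IRET -> resume MAIN at PC=2 (depth now 0) [depth=0]
Event 9 (EXEC): [MAIN] PC=2: NOP [depth=0]
Event 10 (EXEC): [MAIN] PC=3: INC 2 -> ACC=-2 [depth=0]
Event 11 (EXEC): [MAIN] PC=4: HALT [depth=0]
Max depth observed: 1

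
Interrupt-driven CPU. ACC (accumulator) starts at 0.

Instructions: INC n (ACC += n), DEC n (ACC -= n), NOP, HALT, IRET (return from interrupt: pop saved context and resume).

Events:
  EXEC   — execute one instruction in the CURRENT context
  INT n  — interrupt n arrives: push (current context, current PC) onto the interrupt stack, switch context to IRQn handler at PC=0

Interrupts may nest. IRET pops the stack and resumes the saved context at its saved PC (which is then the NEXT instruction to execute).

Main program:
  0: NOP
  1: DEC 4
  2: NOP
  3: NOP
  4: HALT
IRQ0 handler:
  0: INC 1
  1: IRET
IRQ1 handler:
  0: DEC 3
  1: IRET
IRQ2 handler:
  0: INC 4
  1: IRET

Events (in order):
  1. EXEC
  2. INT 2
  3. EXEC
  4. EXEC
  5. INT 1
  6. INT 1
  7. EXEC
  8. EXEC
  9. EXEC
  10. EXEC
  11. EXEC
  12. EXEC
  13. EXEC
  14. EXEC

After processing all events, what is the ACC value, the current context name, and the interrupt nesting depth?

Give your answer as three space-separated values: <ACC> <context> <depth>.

Event 1 (EXEC): [MAIN] PC=0: NOP
Event 2 (INT 2): INT 2 arrives: push (MAIN, PC=1), enter IRQ2 at PC=0 (depth now 1)
Event 3 (EXEC): [IRQ2] PC=0: INC 4 -> ACC=4
Event 4 (EXEC): [IRQ2] PC=1: IRET -> resume MAIN at PC=1 (depth now 0)
Event 5 (INT 1): INT 1 arrives: push (MAIN, PC=1), enter IRQ1 at PC=0 (depth now 1)
Event 6 (INT 1): INT 1 arrives: push (IRQ1, PC=0), enter IRQ1 at PC=0 (depth now 2)
Event 7 (EXEC): [IRQ1] PC=0: DEC 3 -> ACC=1
Event 8 (EXEC): [IRQ1] PC=1: IRET -> resume IRQ1 at PC=0 (depth now 1)
Event 9 (EXEC): [IRQ1] PC=0: DEC 3 -> ACC=-2
Event 10 (EXEC): [IRQ1] PC=1: IRET -> resume MAIN at PC=1 (depth now 0)
Event 11 (EXEC): [MAIN] PC=1: DEC 4 -> ACC=-6
Event 12 (EXEC): [MAIN] PC=2: NOP
Event 13 (EXEC): [MAIN] PC=3: NOP
Event 14 (EXEC): [MAIN] PC=4: HALT

Answer: -6 MAIN 0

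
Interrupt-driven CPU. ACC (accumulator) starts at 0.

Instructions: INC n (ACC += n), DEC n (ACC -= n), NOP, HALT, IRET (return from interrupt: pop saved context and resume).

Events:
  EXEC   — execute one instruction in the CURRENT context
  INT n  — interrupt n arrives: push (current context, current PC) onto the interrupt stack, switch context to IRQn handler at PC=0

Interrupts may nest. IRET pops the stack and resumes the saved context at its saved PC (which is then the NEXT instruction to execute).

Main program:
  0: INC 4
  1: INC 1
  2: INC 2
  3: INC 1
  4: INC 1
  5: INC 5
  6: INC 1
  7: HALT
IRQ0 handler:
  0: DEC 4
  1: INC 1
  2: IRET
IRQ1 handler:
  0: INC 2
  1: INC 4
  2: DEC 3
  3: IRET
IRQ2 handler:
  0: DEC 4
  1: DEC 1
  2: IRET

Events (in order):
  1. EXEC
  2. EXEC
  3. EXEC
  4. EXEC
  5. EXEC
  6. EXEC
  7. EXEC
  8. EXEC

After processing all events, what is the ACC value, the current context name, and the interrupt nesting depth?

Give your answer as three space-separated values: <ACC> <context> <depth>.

Event 1 (EXEC): [MAIN] PC=0: INC 4 -> ACC=4
Event 2 (EXEC): [MAIN] PC=1: INC 1 -> ACC=5
Event 3 (EXEC): [MAIN] PC=2: INC 2 -> ACC=7
Event 4 (EXEC): [MAIN] PC=3: INC 1 -> ACC=8
Event 5 (EXEC): [MAIN] PC=4: INC 1 -> ACC=9
Event 6 (EXEC): [MAIN] PC=5: INC 5 -> ACC=14
Event 7 (EXEC): [MAIN] PC=6: INC 1 -> ACC=15
Event 8 (EXEC): [MAIN] PC=7: HALT

Answer: 15 MAIN 0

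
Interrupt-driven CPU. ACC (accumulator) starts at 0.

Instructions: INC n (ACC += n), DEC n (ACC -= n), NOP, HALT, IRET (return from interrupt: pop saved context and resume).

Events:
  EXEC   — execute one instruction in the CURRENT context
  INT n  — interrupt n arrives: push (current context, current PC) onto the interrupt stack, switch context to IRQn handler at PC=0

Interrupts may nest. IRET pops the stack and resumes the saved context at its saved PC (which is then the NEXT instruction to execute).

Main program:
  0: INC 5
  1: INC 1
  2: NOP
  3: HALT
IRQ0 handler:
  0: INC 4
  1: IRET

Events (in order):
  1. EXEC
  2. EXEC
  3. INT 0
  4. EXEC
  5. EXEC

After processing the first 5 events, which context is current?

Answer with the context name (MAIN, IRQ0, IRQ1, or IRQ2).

Answer: MAIN

Derivation:
Event 1 (EXEC): [MAIN] PC=0: INC 5 -> ACC=5
Event 2 (EXEC): [MAIN] PC=1: INC 1 -> ACC=6
Event 3 (INT 0): INT 0 arrives: push (MAIN, PC=2), enter IRQ0 at PC=0 (depth now 1)
Event 4 (EXEC): [IRQ0] PC=0: INC 4 -> ACC=10
Event 5 (EXEC): [IRQ0] PC=1: IRET -> resume MAIN at PC=2 (depth now 0)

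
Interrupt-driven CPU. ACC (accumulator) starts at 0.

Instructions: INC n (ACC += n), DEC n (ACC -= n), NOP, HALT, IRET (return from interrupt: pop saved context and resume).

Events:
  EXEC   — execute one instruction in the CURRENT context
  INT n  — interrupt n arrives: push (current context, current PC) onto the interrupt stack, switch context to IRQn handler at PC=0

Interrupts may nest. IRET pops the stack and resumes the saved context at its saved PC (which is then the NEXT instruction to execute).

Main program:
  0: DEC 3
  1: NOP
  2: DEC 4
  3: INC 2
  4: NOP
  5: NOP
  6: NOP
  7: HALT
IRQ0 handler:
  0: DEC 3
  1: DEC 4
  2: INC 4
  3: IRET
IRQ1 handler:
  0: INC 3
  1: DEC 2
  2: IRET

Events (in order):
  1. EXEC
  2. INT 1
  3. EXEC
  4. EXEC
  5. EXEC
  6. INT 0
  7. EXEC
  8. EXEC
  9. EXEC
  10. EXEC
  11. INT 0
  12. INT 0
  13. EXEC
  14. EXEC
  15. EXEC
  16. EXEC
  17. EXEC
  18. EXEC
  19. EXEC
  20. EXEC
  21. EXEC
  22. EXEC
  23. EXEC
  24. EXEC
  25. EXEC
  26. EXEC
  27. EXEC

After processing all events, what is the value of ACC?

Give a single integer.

Answer: -13

Derivation:
Event 1 (EXEC): [MAIN] PC=0: DEC 3 -> ACC=-3
Event 2 (INT 1): INT 1 arrives: push (MAIN, PC=1), enter IRQ1 at PC=0 (depth now 1)
Event 3 (EXEC): [IRQ1] PC=0: INC 3 -> ACC=0
Event 4 (EXEC): [IRQ1] PC=1: DEC 2 -> ACC=-2
Event 5 (EXEC): [IRQ1] PC=2: IRET -> resume MAIN at PC=1 (depth now 0)
Event 6 (INT 0): INT 0 arrives: push (MAIN, PC=1), enter IRQ0 at PC=0 (depth now 1)
Event 7 (EXEC): [IRQ0] PC=0: DEC 3 -> ACC=-5
Event 8 (EXEC): [IRQ0] PC=1: DEC 4 -> ACC=-9
Event 9 (EXEC): [IRQ0] PC=2: INC 4 -> ACC=-5
Event 10 (EXEC): [IRQ0] PC=3: IRET -> resume MAIN at PC=1 (depth now 0)
Event 11 (INT 0): INT 0 arrives: push (MAIN, PC=1), enter IRQ0 at PC=0 (depth now 1)
Event 12 (INT 0): INT 0 arrives: push (IRQ0, PC=0), enter IRQ0 at PC=0 (depth now 2)
Event 13 (EXEC): [IRQ0] PC=0: DEC 3 -> ACC=-8
Event 14 (EXEC): [IRQ0] PC=1: DEC 4 -> ACC=-12
Event 15 (EXEC): [IRQ0] PC=2: INC 4 -> ACC=-8
Event 16 (EXEC): [IRQ0] PC=3: IRET -> resume IRQ0 at PC=0 (depth now 1)
Event 17 (EXEC): [IRQ0] PC=0: DEC 3 -> ACC=-11
Event 18 (EXEC): [IRQ0] PC=1: DEC 4 -> ACC=-15
Event 19 (EXEC): [IRQ0] PC=2: INC 4 -> ACC=-11
Event 20 (EXEC): [IRQ0] PC=3: IRET -> resume MAIN at PC=1 (depth now 0)
Event 21 (EXEC): [MAIN] PC=1: NOP
Event 22 (EXEC): [MAIN] PC=2: DEC 4 -> ACC=-15
Event 23 (EXEC): [MAIN] PC=3: INC 2 -> ACC=-13
Event 24 (EXEC): [MAIN] PC=4: NOP
Event 25 (EXEC): [MAIN] PC=5: NOP
Event 26 (EXEC): [MAIN] PC=6: NOP
Event 27 (EXEC): [MAIN] PC=7: HALT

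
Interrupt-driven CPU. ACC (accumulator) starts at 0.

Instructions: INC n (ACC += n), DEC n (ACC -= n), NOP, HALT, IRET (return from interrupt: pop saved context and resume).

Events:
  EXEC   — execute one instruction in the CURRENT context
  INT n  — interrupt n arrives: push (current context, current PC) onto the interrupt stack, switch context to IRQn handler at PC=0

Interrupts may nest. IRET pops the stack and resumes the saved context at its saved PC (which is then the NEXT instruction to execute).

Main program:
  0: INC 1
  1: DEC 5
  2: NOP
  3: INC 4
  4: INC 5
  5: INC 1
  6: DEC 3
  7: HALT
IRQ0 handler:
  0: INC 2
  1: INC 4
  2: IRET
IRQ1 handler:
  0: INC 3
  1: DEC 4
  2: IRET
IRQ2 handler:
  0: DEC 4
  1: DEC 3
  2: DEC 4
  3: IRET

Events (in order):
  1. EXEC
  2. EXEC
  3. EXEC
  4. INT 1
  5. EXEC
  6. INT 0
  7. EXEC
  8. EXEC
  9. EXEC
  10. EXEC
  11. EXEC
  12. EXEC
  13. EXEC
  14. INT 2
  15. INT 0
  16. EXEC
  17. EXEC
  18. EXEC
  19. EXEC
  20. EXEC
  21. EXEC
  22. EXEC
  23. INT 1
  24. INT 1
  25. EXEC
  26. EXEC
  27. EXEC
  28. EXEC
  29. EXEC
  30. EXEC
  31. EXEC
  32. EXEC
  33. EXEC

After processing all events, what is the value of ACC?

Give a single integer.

Answer: 1

Derivation:
Event 1 (EXEC): [MAIN] PC=0: INC 1 -> ACC=1
Event 2 (EXEC): [MAIN] PC=1: DEC 5 -> ACC=-4
Event 3 (EXEC): [MAIN] PC=2: NOP
Event 4 (INT 1): INT 1 arrives: push (MAIN, PC=3), enter IRQ1 at PC=0 (depth now 1)
Event 5 (EXEC): [IRQ1] PC=0: INC 3 -> ACC=-1
Event 6 (INT 0): INT 0 arrives: push (IRQ1, PC=1), enter IRQ0 at PC=0 (depth now 2)
Event 7 (EXEC): [IRQ0] PC=0: INC 2 -> ACC=1
Event 8 (EXEC): [IRQ0] PC=1: INC 4 -> ACC=5
Event 9 (EXEC): [IRQ0] PC=2: IRET -> resume IRQ1 at PC=1 (depth now 1)
Event 10 (EXEC): [IRQ1] PC=1: DEC 4 -> ACC=1
Event 11 (EXEC): [IRQ1] PC=2: IRET -> resume MAIN at PC=3 (depth now 0)
Event 12 (EXEC): [MAIN] PC=3: INC 4 -> ACC=5
Event 13 (EXEC): [MAIN] PC=4: INC 5 -> ACC=10
Event 14 (INT 2): INT 2 arrives: push (MAIN, PC=5), enter IRQ2 at PC=0 (depth now 1)
Event 15 (INT 0): INT 0 arrives: push (IRQ2, PC=0), enter IRQ0 at PC=0 (depth now 2)
Event 16 (EXEC): [IRQ0] PC=0: INC 2 -> ACC=12
Event 17 (EXEC): [IRQ0] PC=1: INC 4 -> ACC=16
Event 18 (EXEC): [IRQ0] PC=2: IRET -> resume IRQ2 at PC=0 (depth now 1)
Event 19 (EXEC): [IRQ2] PC=0: DEC 4 -> ACC=12
Event 20 (EXEC): [IRQ2] PC=1: DEC 3 -> ACC=9
Event 21 (EXEC): [IRQ2] PC=2: DEC 4 -> ACC=5
Event 22 (EXEC): [IRQ2] PC=3: IRET -> resume MAIN at PC=5 (depth now 0)
Event 23 (INT 1): INT 1 arrives: push (MAIN, PC=5), enter IRQ1 at PC=0 (depth now 1)
Event 24 (INT 1): INT 1 arrives: push (IRQ1, PC=0), enter IRQ1 at PC=0 (depth now 2)
Event 25 (EXEC): [IRQ1] PC=0: INC 3 -> ACC=8
Event 26 (EXEC): [IRQ1] PC=1: DEC 4 -> ACC=4
Event 27 (EXEC): [IRQ1] PC=2: IRET -> resume IRQ1 at PC=0 (depth now 1)
Event 28 (EXEC): [IRQ1] PC=0: INC 3 -> ACC=7
Event 29 (EXEC): [IRQ1] PC=1: DEC 4 -> ACC=3
Event 30 (EXEC): [IRQ1] PC=2: IRET -> resume MAIN at PC=5 (depth now 0)
Event 31 (EXEC): [MAIN] PC=5: INC 1 -> ACC=4
Event 32 (EXEC): [MAIN] PC=6: DEC 3 -> ACC=1
Event 33 (EXEC): [MAIN] PC=7: HALT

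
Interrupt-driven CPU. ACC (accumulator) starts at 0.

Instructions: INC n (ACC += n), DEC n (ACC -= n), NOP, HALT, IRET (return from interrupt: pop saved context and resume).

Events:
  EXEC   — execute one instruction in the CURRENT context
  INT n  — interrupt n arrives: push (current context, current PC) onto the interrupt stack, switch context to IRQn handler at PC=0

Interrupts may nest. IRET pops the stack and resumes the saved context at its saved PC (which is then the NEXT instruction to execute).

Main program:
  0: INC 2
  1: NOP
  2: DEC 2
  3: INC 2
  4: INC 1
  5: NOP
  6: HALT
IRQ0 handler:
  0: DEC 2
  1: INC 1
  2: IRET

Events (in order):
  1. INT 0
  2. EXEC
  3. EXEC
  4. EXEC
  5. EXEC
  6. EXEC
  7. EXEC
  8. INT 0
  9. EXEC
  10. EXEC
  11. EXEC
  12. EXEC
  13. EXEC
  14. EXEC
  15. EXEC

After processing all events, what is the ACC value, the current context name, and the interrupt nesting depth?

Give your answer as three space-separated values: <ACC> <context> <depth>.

Event 1 (INT 0): INT 0 arrives: push (MAIN, PC=0), enter IRQ0 at PC=0 (depth now 1)
Event 2 (EXEC): [IRQ0] PC=0: DEC 2 -> ACC=-2
Event 3 (EXEC): [IRQ0] PC=1: INC 1 -> ACC=-1
Event 4 (EXEC): [IRQ0] PC=2: IRET -> resume MAIN at PC=0 (depth now 0)
Event 5 (EXEC): [MAIN] PC=0: INC 2 -> ACC=1
Event 6 (EXEC): [MAIN] PC=1: NOP
Event 7 (EXEC): [MAIN] PC=2: DEC 2 -> ACC=-1
Event 8 (INT 0): INT 0 arrives: push (MAIN, PC=3), enter IRQ0 at PC=0 (depth now 1)
Event 9 (EXEC): [IRQ0] PC=0: DEC 2 -> ACC=-3
Event 10 (EXEC): [IRQ0] PC=1: INC 1 -> ACC=-2
Event 11 (EXEC): [IRQ0] PC=2: IRET -> resume MAIN at PC=3 (depth now 0)
Event 12 (EXEC): [MAIN] PC=3: INC 2 -> ACC=0
Event 13 (EXEC): [MAIN] PC=4: INC 1 -> ACC=1
Event 14 (EXEC): [MAIN] PC=5: NOP
Event 15 (EXEC): [MAIN] PC=6: HALT

Answer: 1 MAIN 0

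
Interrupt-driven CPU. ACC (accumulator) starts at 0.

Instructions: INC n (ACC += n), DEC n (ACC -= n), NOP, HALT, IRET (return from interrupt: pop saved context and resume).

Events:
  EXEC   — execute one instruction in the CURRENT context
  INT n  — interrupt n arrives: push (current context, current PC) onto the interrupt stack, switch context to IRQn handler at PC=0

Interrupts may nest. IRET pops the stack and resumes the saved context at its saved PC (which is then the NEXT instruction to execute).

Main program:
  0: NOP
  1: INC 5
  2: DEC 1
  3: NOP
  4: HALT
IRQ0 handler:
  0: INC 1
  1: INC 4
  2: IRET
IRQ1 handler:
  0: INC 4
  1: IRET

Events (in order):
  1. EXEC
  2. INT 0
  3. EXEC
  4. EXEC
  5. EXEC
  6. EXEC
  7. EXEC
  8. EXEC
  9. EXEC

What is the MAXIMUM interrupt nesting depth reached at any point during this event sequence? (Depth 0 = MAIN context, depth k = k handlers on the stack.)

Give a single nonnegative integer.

Answer: 1

Derivation:
Event 1 (EXEC): [MAIN] PC=0: NOP [depth=0]
Event 2 (INT 0): INT 0 arrives: push (MAIN, PC=1), enter IRQ0 at PC=0 (depth now 1) [depth=1]
Event 3 (EXEC): [IRQ0] PC=0: INC 1 -> ACC=1 [depth=1]
Event 4 (EXEC): [IRQ0] PC=1: INC 4 -> ACC=5 [depth=1]
Event 5 (EXEC): [IRQ0] PC=2: IRET -> resume MAIN at PC=1 (depth now 0) [depth=0]
Event 6 (EXEC): [MAIN] PC=1: INC 5 -> ACC=10 [depth=0]
Event 7 (EXEC): [MAIN] PC=2: DEC 1 -> ACC=9 [depth=0]
Event 8 (EXEC): [MAIN] PC=3: NOP [depth=0]
Event 9 (EXEC): [MAIN] PC=4: HALT [depth=0]
Max depth observed: 1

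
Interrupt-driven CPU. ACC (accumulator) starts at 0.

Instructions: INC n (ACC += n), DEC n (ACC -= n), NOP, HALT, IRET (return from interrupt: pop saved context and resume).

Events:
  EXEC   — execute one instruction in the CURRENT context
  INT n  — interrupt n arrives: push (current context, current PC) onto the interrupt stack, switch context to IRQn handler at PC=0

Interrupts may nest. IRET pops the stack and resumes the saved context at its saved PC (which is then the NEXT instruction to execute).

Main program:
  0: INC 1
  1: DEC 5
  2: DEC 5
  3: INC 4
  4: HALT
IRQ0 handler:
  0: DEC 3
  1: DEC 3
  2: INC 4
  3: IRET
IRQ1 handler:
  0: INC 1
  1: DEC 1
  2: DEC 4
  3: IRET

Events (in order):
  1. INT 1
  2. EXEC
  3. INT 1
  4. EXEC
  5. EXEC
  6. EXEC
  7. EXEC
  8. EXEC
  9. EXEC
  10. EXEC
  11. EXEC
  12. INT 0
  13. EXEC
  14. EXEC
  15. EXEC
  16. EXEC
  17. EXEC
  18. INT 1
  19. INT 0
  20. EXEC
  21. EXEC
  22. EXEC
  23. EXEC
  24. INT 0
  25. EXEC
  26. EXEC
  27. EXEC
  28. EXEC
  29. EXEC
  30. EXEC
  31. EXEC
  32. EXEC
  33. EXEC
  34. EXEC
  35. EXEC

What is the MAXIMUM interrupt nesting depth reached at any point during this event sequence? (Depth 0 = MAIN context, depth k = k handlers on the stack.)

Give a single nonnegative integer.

Answer: 2

Derivation:
Event 1 (INT 1): INT 1 arrives: push (MAIN, PC=0), enter IRQ1 at PC=0 (depth now 1) [depth=1]
Event 2 (EXEC): [IRQ1] PC=0: INC 1 -> ACC=1 [depth=1]
Event 3 (INT 1): INT 1 arrives: push (IRQ1, PC=1), enter IRQ1 at PC=0 (depth now 2) [depth=2]
Event 4 (EXEC): [IRQ1] PC=0: INC 1 -> ACC=2 [depth=2]
Event 5 (EXEC): [IRQ1] PC=1: DEC 1 -> ACC=1 [depth=2]
Event 6 (EXEC): [IRQ1] PC=2: DEC 4 -> ACC=-3 [depth=2]
Event 7 (EXEC): [IRQ1] PC=3: IRET -> resume IRQ1 at PC=1 (depth now 1) [depth=1]
Event 8 (EXEC): [IRQ1] PC=1: DEC 1 -> ACC=-4 [depth=1]
Event 9 (EXEC): [IRQ1] PC=2: DEC 4 -> ACC=-8 [depth=1]
Event 10 (EXEC): [IRQ1] PC=3: IRET -> resume MAIN at PC=0 (depth now 0) [depth=0]
Event 11 (EXEC): [MAIN] PC=0: INC 1 -> ACC=-7 [depth=0]
Event 12 (INT 0): INT 0 arrives: push (MAIN, PC=1), enter IRQ0 at PC=0 (depth now 1) [depth=1]
Event 13 (EXEC): [IRQ0] PC=0: DEC 3 -> ACC=-10 [depth=1]
Event 14 (EXEC): [IRQ0] PC=1: DEC 3 -> ACC=-13 [depth=1]
Event 15 (EXEC): [IRQ0] PC=2: INC 4 -> ACC=-9 [depth=1]
Event 16 (EXEC): [IRQ0] PC=3: IRET -> resume MAIN at PC=1 (depth now 0) [depth=0]
Event 17 (EXEC): [MAIN] PC=1: DEC 5 -> ACC=-14 [depth=0]
Event 18 (INT 1): INT 1 arrives: push (MAIN, PC=2), enter IRQ1 at PC=0 (depth now 1) [depth=1]
Event 19 (INT 0): INT 0 arrives: push (IRQ1, PC=0), enter IRQ0 at PC=0 (depth now 2) [depth=2]
Event 20 (EXEC): [IRQ0] PC=0: DEC 3 -> ACC=-17 [depth=2]
Event 21 (EXEC): [IRQ0] PC=1: DEC 3 -> ACC=-20 [depth=2]
Event 22 (EXEC): [IRQ0] PC=2: INC 4 -> ACC=-16 [depth=2]
Event 23 (EXEC): [IRQ0] PC=3: IRET -> resume IRQ1 at PC=0 (depth now 1) [depth=1]
Event 24 (INT 0): INT 0 arrives: push (IRQ1, PC=0), enter IRQ0 at PC=0 (depth now 2) [depth=2]
Event 25 (EXEC): [IRQ0] PC=0: DEC 3 -> ACC=-19 [depth=2]
Event 26 (EXEC): [IRQ0] PC=1: DEC 3 -> ACC=-22 [depth=2]
Event 27 (EXEC): [IRQ0] PC=2: INC 4 -> ACC=-18 [depth=2]
Event 28 (EXEC): [IRQ0] PC=3: IRET -> resume IRQ1 at PC=0 (depth now 1) [depth=1]
Event 29 (EXEC): [IRQ1] PC=0: INC 1 -> ACC=-17 [depth=1]
Event 30 (EXEC): [IRQ1] PC=1: DEC 1 -> ACC=-18 [depth=1]
Event 31 (EXEC): [IRQ1] PC=2: DEC 4 -> ACC=-22 [depth=1]
Event 32 (EXEC): [IRQ1] PC=3: IRET -> resume MAIN at PC=2 (depth now 0) [depth=0]
Event 33 (EXEC): [MAIN] PC=2: DEC 5 -> ACC=-27 [depth=0]
Event 34 (EXEC): [MAIN] PC=3: INC 4 -> ACC=-23 [depth=0]
Event 35 (EXEC): [MAIN] PC=4: HALT [depth=0]
Max depth observed: 2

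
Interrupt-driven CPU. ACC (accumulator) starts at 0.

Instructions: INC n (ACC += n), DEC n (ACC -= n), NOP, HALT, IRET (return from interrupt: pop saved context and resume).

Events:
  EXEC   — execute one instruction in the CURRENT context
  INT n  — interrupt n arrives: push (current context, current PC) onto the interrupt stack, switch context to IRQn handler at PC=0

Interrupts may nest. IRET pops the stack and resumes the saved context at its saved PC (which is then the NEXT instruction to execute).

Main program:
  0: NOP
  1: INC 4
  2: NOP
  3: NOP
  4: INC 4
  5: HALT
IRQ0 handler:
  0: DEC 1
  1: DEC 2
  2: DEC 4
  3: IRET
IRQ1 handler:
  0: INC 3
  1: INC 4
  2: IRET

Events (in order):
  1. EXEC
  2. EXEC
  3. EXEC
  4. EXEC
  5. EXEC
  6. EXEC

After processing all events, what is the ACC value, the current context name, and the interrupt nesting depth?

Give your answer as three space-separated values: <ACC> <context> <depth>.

Event 1 (EXEC): [MAIN] PC=0: NOP
Event 2 (EXEC): [MAIN] PC=1: INC 4 -> ACC=4
Event 3 (EXEC): [MAIN] PC=2: NOP
Event 4 (EXEC): [MAIN] PC=3: NOP
Event 5 (EXEC): [MAIN] PC=4: INC 4 -> ACC=8
Event 6 (EXEC): [MAIN] PC=5: HALT

Answer: 8 MAIN 0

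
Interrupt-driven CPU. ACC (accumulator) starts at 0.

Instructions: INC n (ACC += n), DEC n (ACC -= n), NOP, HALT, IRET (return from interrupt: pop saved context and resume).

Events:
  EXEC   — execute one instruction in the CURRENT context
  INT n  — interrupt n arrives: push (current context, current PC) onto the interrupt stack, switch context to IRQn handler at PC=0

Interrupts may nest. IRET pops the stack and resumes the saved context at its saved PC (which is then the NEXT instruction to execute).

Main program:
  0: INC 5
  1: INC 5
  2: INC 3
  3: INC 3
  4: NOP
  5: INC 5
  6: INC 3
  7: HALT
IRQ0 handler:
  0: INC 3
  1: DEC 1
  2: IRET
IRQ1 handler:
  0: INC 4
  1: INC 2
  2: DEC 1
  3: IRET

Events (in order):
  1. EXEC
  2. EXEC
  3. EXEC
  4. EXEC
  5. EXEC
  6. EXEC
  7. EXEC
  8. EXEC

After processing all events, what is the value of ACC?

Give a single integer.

Answer: 24

Derivation:
Event 1 (EXEC): [MAIN] PC=0: INC 5 -> ACC=5
Event 2 (EXEC): [MAIN] PC=1: INC 5 -> ACC=10
Event 3 (EXEC): [MAIN] PC=2: INC 3 -> ACC=13
Event 4 (EXEC): [MAIN] PC=3: INC 3 -> ACC=16
Event 5 (EXEC): [MAIN] PC=4: NOP
Event 6 (EXEC): [MAIN] PC=5: INC 5 -> ACC=21
Event 7 (EXEC): [MAIN] PC=6: INC 3 -> ACC=24
Event 8 (EXEC): [MAIN] PC=7: HALT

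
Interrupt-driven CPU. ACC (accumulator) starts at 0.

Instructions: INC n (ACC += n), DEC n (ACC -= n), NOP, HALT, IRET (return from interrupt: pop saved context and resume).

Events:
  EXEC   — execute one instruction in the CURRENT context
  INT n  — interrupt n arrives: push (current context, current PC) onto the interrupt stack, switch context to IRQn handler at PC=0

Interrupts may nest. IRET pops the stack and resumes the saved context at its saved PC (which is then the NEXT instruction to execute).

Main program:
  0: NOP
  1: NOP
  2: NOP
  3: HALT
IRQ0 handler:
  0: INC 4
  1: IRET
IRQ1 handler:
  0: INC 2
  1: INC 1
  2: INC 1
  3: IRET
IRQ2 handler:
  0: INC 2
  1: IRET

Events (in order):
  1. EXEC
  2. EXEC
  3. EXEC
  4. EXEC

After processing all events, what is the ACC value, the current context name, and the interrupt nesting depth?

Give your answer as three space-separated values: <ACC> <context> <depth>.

Event 1 (EXEC): [MAIN] PC=0: NOP
Event 2 (EXEC): [MAIN] PC=1: NOP
Event 3 (EXEC): [MAIN] PC=2: NOP
Event 4 (EXEC): [MAIN] PC=3: HALT

Answer: 0 MAIN 0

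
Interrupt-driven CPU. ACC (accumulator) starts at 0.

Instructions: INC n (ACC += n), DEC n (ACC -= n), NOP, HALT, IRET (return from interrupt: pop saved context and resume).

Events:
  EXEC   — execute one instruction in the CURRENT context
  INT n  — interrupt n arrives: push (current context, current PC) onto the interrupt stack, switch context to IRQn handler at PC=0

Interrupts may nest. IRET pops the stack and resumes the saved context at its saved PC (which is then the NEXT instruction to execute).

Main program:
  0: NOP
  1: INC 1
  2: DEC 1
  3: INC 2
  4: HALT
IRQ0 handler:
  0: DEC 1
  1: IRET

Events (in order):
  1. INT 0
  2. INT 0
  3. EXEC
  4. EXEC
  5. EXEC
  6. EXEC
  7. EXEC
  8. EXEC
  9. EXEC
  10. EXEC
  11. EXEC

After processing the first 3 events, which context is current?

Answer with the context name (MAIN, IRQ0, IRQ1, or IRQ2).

Answer: IRQ0

Derivation:
Event 1 (INT 0): INT 0 arrives: push (MAIN, PC=0), enter IRQ0 at PC=0 (depth now 1)
Event 2 (INT 0): INT 0 arrives: push (IRQ0, PC=0), enter IRQ0 at PC=0 (depth now 2)
Event 3 (EXEC): [IRQ0] PC=0: DEC 1 -> ACC=-1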